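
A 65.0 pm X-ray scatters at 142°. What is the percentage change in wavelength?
6.6743%

Calculate the Compton shift:
Δλ = λ_C(1 - cos(142°))
Δλ = 2.4263 × (1 - cos(142°))
Δλ = 2.4263 × 1.7880
Δλ = 4.3383 pm

Percentage change:
(Δλ/λ₀) × 100 = (4.3383/65.0) × 100
= 6.6743%

(Intermediate values are shown rounded; full precision is carried through to the final answer.)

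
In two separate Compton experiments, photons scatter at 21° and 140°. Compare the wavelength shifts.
140° produces the larger shift by a factor of 26.589

Calculate both shifts using Δλ = λ_C(1 - cos θ):

For θ₁ = 21°:
Δλ₁ = 2.4263 × (1 - cos(21°))
Δλ₁ = 2.4263 × 0.0664
Δλ₁ = 0.1612 pm

For θ₂ = 140°:
Δλ₂ = 2.4263 × (1 - cos(140°))
Δλ₂ = 2.4263 × 1.7660
Δλ₂ = 4.2850 pm

The 140° angle produces the larger shift.
Ratio: 4.2850/0.1612 = 26.589

(Intermediate values are shown rounded; full precision is carried through to the final answer.)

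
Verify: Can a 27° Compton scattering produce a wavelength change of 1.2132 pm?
No, inconsistent

Calculate the expected shift for θ = 27°:

Δλ_expected = λ_C(1 - cos(27°))
Δλ_expected = 2.4263 × (1 - cos(27°))
Δλ_expected = 2.4263 × 0.1090
Δλ_expected = 0.2645 pm

Given shift: 1.2132 pm
Expected shift: 0.2645 pm
Difference: 0.9487 pm

The values do not match. The given shift corresponds to θ ≈ 60.0°, not 27°.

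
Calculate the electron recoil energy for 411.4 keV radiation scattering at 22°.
22.7822 keV

By energy conservation: K_e = E_initial - E_final

First find the scattered photon energy:
Initial wavelength: λ = hc/E = 3.0137 pm
Compton shift: Δλ = λ_C(1 - cos(22°)) = 0.1767 pm
Final wavelength: λ' = 3.0137 + 0.1767 = 3.1904 pm
Final photon energy: E' = hc/λ' = 388.6178 keV

Electron kinetic energy:
K_e = E - E' = 411.4000 - 388.6178 = 22.7822 keV

(Intermediate values are shown rounded; full precision is carried through to the final answer.)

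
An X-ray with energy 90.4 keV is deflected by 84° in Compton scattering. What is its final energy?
78.0376 keV

First convert energy to wavelength:
λ = hc/E, with hc ≈ 1239.842 keV·pm (i.e. 1239.842 eV·nm)

For E = 90.4 keV = 90400 eV:
λ = 1239.842 keV·pm / 90.4 keV
λ = 13.7151 pm

Calculate the Compton shift:
Δλ = λ_C(1 - cos(84°)) = 2.4263 × 0.8955
Δλ = 2.1727 pm

Final wavelength:
λ' = 13.7151 + 2.1727 = 15.8878 pm

Final energy:
E' = hc/λ' = 1239.842 / 15.8878 = 78.0376 keV

(Intermediate values are shown rounded; full precision is carried through to the final answer.)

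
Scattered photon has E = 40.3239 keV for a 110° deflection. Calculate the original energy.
45.1001 keV

Convert final energy to wavelength (hc ≈ 1239.842 keV·pm):
λ' = hc/E' = 1239.842 / 40.3239 = 30.7471 pm

Calculate the Compton shift:
Δλ = λ_C(1 - cos(110°))
Δλ = 2.4263 × (1 - cos(110°))
Δλ = 3.2562 pm

Initial wavelength:
λ = λ' - Δλ = 30.7471 - 3.2562 = 27.4909 pm

Initial energy:
E = hc/λ = 1239.842 / 27.4909 = 45.1001 keV

(Intermediate values are shown rounded; full precision is carried through to the final answer.)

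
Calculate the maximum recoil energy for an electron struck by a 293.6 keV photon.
156.9861 keV

Maximum energy transfer occurs at θ = 180° (backscattering).

Initial photon: E₀ = 293.6 keV → λ₀ = 4.2229 pm

Maximum Compton shift (at 180°):
Δλ_max = 2λ_C = 2 × 2.4263 = 4.8526 pm

Final wavelength:
λ' = 4.2229 + 4.8526 = 9.0755 pm

Minimum photon energy (maximum energy to electron):
E'_min = hc/λ' = 136.6139 keV

Maximum electron kinetic energy:
K_max = E₀ - E'_min = 293.6000 - 136.6139 = 156.9861 keV

(Intermediate values are shown rounded; full precision is carried through to the final answer.)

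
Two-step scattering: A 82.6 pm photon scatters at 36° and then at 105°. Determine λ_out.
86.1177 pm

Apply Compton shift twice:

First scattering at θ₁ = 36°:
Δλ₁ = λ_C(1 - cos(36°))
Δλ₁ = 2.4263 × 0.1910
Δλ₁ = 0.4634 pm

After first scattering:
λ₁ = 82.6 + 0.4634 = 83.0634 pm

Second scattering at θ₂ = 105°:
Δλ₂ = λ_C(1 - cos(105°))
Δλ₂ = 2.4263 × 1.2588
Δλ₂ = 3.0543 pm

Final wavelength:
λ₂ = 83.0634 + 3.0543 = 86.1177 pm

Total shift: Δλ_total = 0.4634 + 3.0543 = 3.5177 pm

(Intermediate values are shown rounded; full precision is carried through to the final answer.)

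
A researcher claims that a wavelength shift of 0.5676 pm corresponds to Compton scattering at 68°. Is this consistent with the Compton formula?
No, inconsistent

Calculate the expected shift for θ = 68°:

Δλ_expected = λ_C(1 - cos(68°))
Δλ_expected = 2.4263 × (1 - cos(68°))
Δλ_expected = 2.4263 × 0.6254
Δλ_expected = 1.5174 pm

Given shift: 0.5676 pm
Expected shift: 1.5174 pm
Difference: 0.9497 pm

The values do not match. The given shift corresponds to θ ≈ 40.0°, not 68°.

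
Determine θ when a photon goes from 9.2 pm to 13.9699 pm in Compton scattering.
165.00°

First find the wavelength shift:
Δλ = λ' - λ = 13.9699 - 9.2 = 4.7699 pm

Using Δλ = λ_C(1 - cos θ), with λ_C = h/(m_e·c) ≈ 2.42631024 pm:
cos θ = 1 - Δλ/λ_C
cos θ = 1 - 4.7699/2.42631024
cos θ = -0.965907

θ = arccos(-0.965907)
θ = 165.00°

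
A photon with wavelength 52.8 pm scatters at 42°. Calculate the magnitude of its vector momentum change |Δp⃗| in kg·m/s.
8.9432e-24 kg·m/s

Photon momentum magnitude is p = h/λ.

Initial momentum:
p₀ = h/λ = 6.6261e-34/5.2800e-11 = 1.2549e-23 kg·m/s

After scattering:
λ' = λ + Δλ = 52.8 + 0.6232 = 53.4232 pm
p' = h/λ' = 6.6261e-34/5.3423e-11 = 1.2403e-23 kg·m/s

Momentum is a vector; the scattered photon's direction makes angle θ = 42° with the incident direction. The magnitude of the vector change Δp⃗ = p⃗₀ − p⃗' is found from the law of cosines:
|Δp⃗|² = p₀² + p'² − 2p₀p'cos θ
|Δp⃗|² = (1.2549e-23)² + (1.2403e-23)² − 2·1.2549e-23·1.2403e-23·cos(42°)
|Δp⃗| = 8.9432e-24 kg·m/s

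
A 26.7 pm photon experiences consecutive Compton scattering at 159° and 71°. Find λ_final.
33.0278 pm

Apply Compton shift twice:

First scattering at θ₁ = 159°:
Δλ₁ = λ_C(1 - cos(159°))
Δλ₁ = 2.4263 × 1.9336
Δλ₁ = 4.6915 pm

After first scattering:
λ₁ = 26.7 + 4.6915 = 31.3915 pm

Second scattering at θ₂ = 71°:
Δλ₂ = λ_C(1 - cos(71°))
Δλ₂ = 2.4263 × 0.6744
Δλ₂ = 1.6364 pm

Final wavelength:
λ₂ = 31.3915 + 1.6364 = 33.0278 pm

Total shift: Δλ_total = 4.6915 + 1.6364 = 6.3278 pm

(Intermediate values are shown rounded; full precision is carried through to the final answer.)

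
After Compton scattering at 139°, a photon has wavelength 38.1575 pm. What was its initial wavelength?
33.9000 pm

From λ' = λ + Δλ, we have λ = λ' - Δλ

First calculate the Compton shift:
Δλ = λ_C(1 - cos θ)
Δλ = 2.4263 × (1 - cos(139°))
Δλ = 2.4263 × 1.7547
Δλ = 4.2575 pm

Initial wavelength:
λ = λ' - Δλ
λ = 38.1575 - 4.2575
λ = 33.9000 pm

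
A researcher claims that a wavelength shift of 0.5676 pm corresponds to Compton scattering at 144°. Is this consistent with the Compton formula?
No, inconsistent

Calculate the expected shift for θ = 144°:

Δλ_expected = λ_C(1 - cos(144°))
Δλ_expected = 2.4263 × (1 - cos(144°))
Δλ_expected = 2.4263 × 1.8090
Δλ_expected = 4.3892 pm

Given shift: 0.5676 pm
Expected shift: 4.3892 pm
Difference: 3.8216 pm

The values do not match. The given shift corresponds to θ ≈ 40.0°, not 144°.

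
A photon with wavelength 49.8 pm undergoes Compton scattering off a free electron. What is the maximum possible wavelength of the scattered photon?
54.6526 pm (at θ = 180°)

The Compton shift is Δλ = λ_C(1 − cos θ).

Since cos θ ranges from −1 to 1, the factor (1 − cos θ) ranges from 0 to 2; the maximum shift occurs at θ = 180° (backscattering):
Δλ_max = 2λ_C = 2 × 2.4263 pm = 4.8526 pm

Maximum scattered wavelength:
λ'_max = λ₀ + Δλ_max = 49.8 + 4.8526 = 54.6526 pm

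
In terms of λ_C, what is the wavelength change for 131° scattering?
1.6561 λ_C

The Compton shift formula is:
Δλ = λ_C(1 - cos θ)

Dividing both sides by λ_C:
Δλ/λ_C = 1 - cos θ

For θ = 131°:
Δλ/λ_C = 1 - cos(131°)
Δλ/λ_C = 1 - -0.6561
Δλ/λ_C = 1.6561

This means the shift is 1.6561 × λ_C = 4.0181 pm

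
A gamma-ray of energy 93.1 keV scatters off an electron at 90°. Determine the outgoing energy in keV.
78.7520 keV

First convert energy to wavelength:
λ = hc/E, with hc ≈ 1239.842 keV·pm (i.e. 1239.842 eV·nm)

For E = 93.1 keV = 93100 eV:
λ = 1239.842 keV·pm / 93.1 keV
λ = 13.3173 pm

Calculate the Compton shift:
Δλ = λ_C(1 - cos(90°)) = 2.4263 × 1.0000
Δλ = 2.4263 pm

Final wavelength:
λ' = 13.3173 + 2.4263 = 15.7436 pm

Final energy:
E' = hc/λ' = 1239.842 / 15.7436 = 78.7520 keV

(Intermediate values are shown rounded; full precision is carried through to the final answer.)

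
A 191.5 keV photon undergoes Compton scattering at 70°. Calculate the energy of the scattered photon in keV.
153.6201 keV

First convert energy to wavelength:
λ = hc/E, with hc ≈ 1239.842 keV·pm (i.e. 1239.842 eV·nm)

For E = 191.5 keV = 191500 eV:
λ = 1239.842 keV·pm / 191.5 keV
λ = 6.4744 pm

Calculate the Compton shift:
Δλ = λ_C(1 - cos(70°)) = 2.4263 × 0.6580
Δλ = 1.5965 pm

Final wavelength:
λ' = 6.4744 + 1.5965 = 8.0708 pm

Final energy:
E' = hc/λ' = 1239.842 / 8.0708 = 153.6201 keV

(Intermediate values are shown rounded; full precision is carried through to the final answer.)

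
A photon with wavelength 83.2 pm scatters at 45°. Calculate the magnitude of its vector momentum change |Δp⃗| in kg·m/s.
6.0699e-24 kg·m/s

Photon momentum magnitude is p = h/λ.

Initial momentum:
p₀ = h/λ = 6.6261e-34/8.3200e-11 = 7.9640e-24 kg·m/s

After scattering:
λ' = λ + Δλ = 83.2 + 0.7106 = 83.9106 pm
p' = h/λ' = 6.6261e-34/8.3911e-11 = 7.8966e-24 kg·m/s

Momentum is a vector; the scattered photon's direction makes angle θ = 45° with the incident direction. The magnitude of the vector change Δp⃗ = p⃗₀ − p⃗' is found from the law of cosines:
|Δp⃗|² = p₀² + p'² − 2p₀p'cos θ
|Δp⃗|² = (7.9640e-24)² + (7.8966e-24)² − 2·7.9640e-24·7.8966e-24·cos(45°)
|Δp⃗| = 6.0699e-24 kg·m/s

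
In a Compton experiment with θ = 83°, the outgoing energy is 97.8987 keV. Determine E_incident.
117.6999 keV

Convert final energy to wavelength (hc ≈ 1239.842 keV·pm):
λ' = hc/E' = 1239.842 / 97.8987 = 12.6645 pm

Calculate the Compton shift:
Δλ = λ_C(1 - cos(83°))
Δλ = 2.4263 × (1 - cos(83°))
Δλ = 2.1306 pm

Initial wavelength:
λ = λ' - Δλ = 12.6645 - 2.1306 = 10.5339 pm

Initial energy:
E = hc/λ = 1239.842 / 10.5339 = 117.6999 keV

(Intermediate values are shown rounded; full precision is carried through to the final answer.)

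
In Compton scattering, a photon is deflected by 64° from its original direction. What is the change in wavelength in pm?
1.3627 pm

Using the Compton scattering formula:
Δλ = λ_C(1 - cos θ)

where λ_C = h/(m_e·c) ≈ 2.4263 pm is the Compton wavelength of an electron.

For θ = 64°:
cos(64°) = 0.4384
1 - cos(64°) = 0.5616

Δλ = 2.4263 × 0.5616
Δλ = 1.3627 pm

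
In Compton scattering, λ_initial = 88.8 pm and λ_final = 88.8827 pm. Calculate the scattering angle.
15.00°

First find the wavelength shift:
Δλ = λ' - λ = 88.8827 - 88.8 = 0.0827 pm

Using Δλ = λ_C(1 - cos θ), with λ_C = h/(m_e·c) ≈ 2.42631024 pm:
cos θ = 1 - Δλ/λ_C
cos θ = 1 - 0.0827/2.42631024
cos θ = 0.965915

θ = arccos(0.965915)
θ = 15.00°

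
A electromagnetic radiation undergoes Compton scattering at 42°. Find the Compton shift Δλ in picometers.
0.6232 pm

Using the Compton scattering formula:
Δλ = λ_C(1 - cos θ)

where λ_C = h/(m_e·c) ≈ 2.4263 pm is the Compton wavelength of an electron.

For θ = 42°:
cos(42°) = 0.7431
1 - cos(42°) = 0.2569

Δλ = 2.4263 × 0.2569
Δλ = 0.6232 pm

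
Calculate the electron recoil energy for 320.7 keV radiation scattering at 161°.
176.3053 keV

By energy conservation: K_e = E_initial - E_final

First find the scattered photon energy:
Initial wavelength: λ = hc/E = 3.8660 pm
Compton shift: Δλ = λ_C(1 - cos(161°)) = 4.7204 pm
Final wavelength: λ' = 3.8660 + 4.7204 = 8.5865 pm
Final photon energy: E' = hc/λ' = 144.3947 keV

Electron kinetic energy:
K_e = E - E' = 320.7000 - 144.3947 = 176.3053 keV

(Intermediate values are shown rounded; full precision is carried through to the final answer.)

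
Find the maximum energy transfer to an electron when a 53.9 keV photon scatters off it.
9.3898 keV

Maximum energy transfer occurs at θ = 180° (backscattering).

Initial photon: E₀ = 53.9 keV → λ₀ = 23.0026 pm

Maximum Compton shift (at 180°):
Δλ_max = 2λ_C = 2 × 2.4263 = 4.8526 pm

Final wavelength:
λ' = 23.0026 + 4.8526 = 27.8553 pm

Minimum photon energy (maximum energy to electron):
E'_min = hc/λ' = 44.5102 keV

Maximum electron kinetic energy:
K_max = E₀ - E'_min = 53.9000 - 44.5102 = 9.3898 keV

(Intermediate values are shown rounded; full precision is carried through to the final answer.)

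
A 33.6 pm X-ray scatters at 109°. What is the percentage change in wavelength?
9.5721%

Calculate the Compton shift:
Δλ = λ_C(1 - cos(109°))
Δλ = 2.4263 × (1 - cos(109°))
Δλ = 2.4263 × 1.3256
Δλ = 3.2162 pm

Percentage change:
(Δλ/λ₀) × 100 = (3.2162/33.6) × 100
= 9.5721%

(Intermediate values are shown rounded; full precision is carried through to the final answer.)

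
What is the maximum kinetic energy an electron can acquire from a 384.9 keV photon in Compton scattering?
231.3369 keV

Maximum energy transfer occurs at θ = 180° (backscattering).

Initial photon: E₀ = 384.9 keV → λ₀ = 3.2212 pm

Maximum Compton shift (at 180°):
Δλ_max = 2λ_C = 2 × 2.4263 = 4.8526 pm

Final wavelength:
λ' = 3.2212 + 4.8526 = 8.0738 pm

Minimum photon energy (maximum energy to electron):
E'_min = hc/λ' = 153.5631 keV

Maximum electron kinetic energy:
K_max = E₀ - E'_min = 384.9000 - 153.5631 = 231.3369 keV

(Intermediate values are shown rounded; full precision is carried through to the final answer.)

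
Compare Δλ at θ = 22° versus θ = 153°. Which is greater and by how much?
153° produces the larger shift by a factor of 25.970

Calculate both shifts using Δλ = λ_C(1 - cos θ):

For θ₁ = 22°:
Δλ₁ = 2.4263 × (1 - cos(22°))
Δλ₁ = 2.4263 × 0.0728
Δλ₁ = 0.1767 pm

For θ₂ = 153°:
Δλ₂ = 2.4263 × (1 - cos(153°))
Δλ₂ = 2.4263 × 1.8910
Δλ₂ = 4.5882 pm

The 153° angle produces the larger shift.
Ratio: 4.5882/0.1767 = 25.970

(Intermediate values are shown rounded; full precision is carried through to the final answer.)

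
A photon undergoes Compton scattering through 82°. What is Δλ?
2.0886 pm

Using the Compton scattering formula:
Δλ = λ_C(1 - cos θ)

where λ_C = h/(m_e·c) ≈ 2.4263 pm is the Compton wavelength of an electron.

For θ = 82°:
cos(82°) = 0.1392
1 - cos(82°) = 0.8608

Δλ = 2.4263 × 0.8608
Δλ = 2.0886 pm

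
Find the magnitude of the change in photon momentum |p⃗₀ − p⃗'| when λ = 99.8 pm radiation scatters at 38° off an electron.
4.3122e-24 kg·m/s

Photon momentum magnitude is p = h/λ.

Initial momentum:
p₀ = h/λ = 6.6261e-34/9.9800e-11 = 6.6393e-24 kg·m/s

After scattering:
λ' = λ + Δλ = 99.8 + 0.5144 = 100.3144 pm
p' = h/λ' = 6.6261e-34/1.0031e-10 = 6.6053e-24 kg·m/s

Momentum is a vector; the scattered photon's direction makes angle θ = 38° with the incident direction. The magnitude of the vector change Δp⃗ = p⃗₀ − p⃗' is found from the law of cosines:
|Δp⃗|² = p₀² + p'² − 2p₀p'cos θ
|Δp⃗|² = (6.6393e-24)² + (6.6053e-24)² − 2·6.6393e-24·6.6053e-24·cos(38°)
|Δp⃗| = 4.3122e-24 kg·m/s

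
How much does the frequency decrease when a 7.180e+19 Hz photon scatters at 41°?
8.957e+18 Hz (decrease)

Convert frequency to wavelength (c = 299792458 m/s):
λ₀ = c/f₀ = 299792458/7.180e+19 = 4.1753824e-12 m = 4.1754 pm

Calculate Compton shift:
Δλ = λ_C(1 - cos(41°)) = 0.5952 pm

Final wavelength:
λ' = λ₀ + Δλ = 4.1754 + 0.5952 = 4.7705 pm

Final frequency:
f' = c/λ' = 299792458/4.7705331e-12 = 6.2842549e+19 Hz

Frequency shift (decrease):
Δf = f₀ - f' = 7.180e+19 - 6.2842549e+19 = 8.957e+18 Hz

(Intermediate values are shown rounded; full precision is carried through to the final answer.)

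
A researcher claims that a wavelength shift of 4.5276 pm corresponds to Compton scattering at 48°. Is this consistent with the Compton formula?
No, inconsistent

Calculate the expected shift for θ = 48°:

Δλ_expected = λ_C(1 - cos(48°))
Δλ_expected = 2.4263 × (1 - cos(48°))
Δλ_expected = 2.4263 × 0.3309
Δλ_expected = 0.8028 pm

Given shift: 4.5276 pm
Expected shift: 0.8028 pm
Difference: 3.7248 pm

The values do not match. The given shift corresponds to θ ≈ 150.0°, not 48°.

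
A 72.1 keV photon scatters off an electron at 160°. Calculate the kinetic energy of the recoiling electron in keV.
15.4925 keV

By energy conservation: K_e = E_initial - E_final

First find the scattered photon energy:
Initial wavelength: λ = hc/E = 17.1961 pm
Compton shift: Δλ = λ_C(1 - cos(160°)) = 4.7063 pm
Final wavelength: λ' = 17.1961 + 4.7063 = 21.9024 pm
Final photon energy: E' = hc/λ' = 56.6075 keV

Electron kinetic energy:
K_e = E - E' = 72.1000 - 56.6075 = 15.4925 keV

(Intermediate values are shown rounded; full precision is carried through to the final answer.)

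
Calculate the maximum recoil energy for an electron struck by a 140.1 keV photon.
49.6159 keV

Maximum energy transfer occurs at θ = 180° (backscattering).

Initial photon: E₀ = 140.1 keV → λ₀ = 8.8497 pm

Maximum Compton shift (at 180°):
Δλ_max = 2λ_C = 2 × 2.4263 = 4.8526 pm

Final wavelength:
λ' = 8.8497 + 4.8526 = 13.7023 pm

Minimum photon energy (maximum energy to electron):
E'_min = hc/λ' = 90.4841 keV

Maximum electron kinetic energy:
K_max = E₀ - E'_min = 140.1000 - 90.4841 = 49.6159 keV

(Intermediate values are shown rounded; full precision is carried through to the final answer.)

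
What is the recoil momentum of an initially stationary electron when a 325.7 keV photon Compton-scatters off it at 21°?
6.2540e-23 kg·m/s

The electron is initially at rest, so by conservation of momentum:
p⃗_e = p⃗₀ − p⃗'  (incident photon momentum minus scattered photon momentum)

Photon momentum magnitudes (p = h/λ = E/c):
λ₀ = hc/E₀ = 3.8067 pm → p₀ = h/λ₀ = 1.7406e-22 kg·m/s
Δλ = λ_C(1 − cos 21°) = 0.1612 pm
λ' = 3.9679 pm → p' = h/λ' = 1.6699e-22 kg·m/s

The scattered photon makes angle θ = 21° with the incident direction, so by the law of cosines:
|p⃗_e|² = p₀² + p'² − 2p₀p'cos θ
|p⃗_e|² = (1.7406e-22)² + (1.6699e-22)² − 2·1.7406e-22·1.6699e-22·cos(21°)
|p⃗_e| = 6.2540e-23 kg·m/s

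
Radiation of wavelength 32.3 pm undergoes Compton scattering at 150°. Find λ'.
36.8276 pm

Using the Compton formula: λ' = λ + λ_C(1 − cos θ)

For θ = 150°, cos θ = -√3/2 (exact) ≈ -0.8660, so:
1 − cos 150° = 1 − (-√3/2) ≈ 1.8660

Δλ = λ_C × 1.8660 = 2.4263 × 1.8660 = 4.5276 pm

λ' = 32.3 + 4.5276 = 36.8276 pm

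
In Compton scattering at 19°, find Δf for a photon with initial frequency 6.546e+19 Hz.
1.836e+18 Hz (decrease)

Convert frequency to wavelength (c = 299792458 m/s):
λ₀ = c/f₀ = 299792458/6.546e+19 = 4.5797809e-12 m = 4.5798 pm

Calculate Compton shift:
Δλ = λ_C(1 - cos(19°)) = 0.1322 pm

Final wavelength:
λ' = λ₀ + Δλ = 4.5798 + 0.1322 = 4.7120 pm

Final frequency:
f' = c/λ' = 299792458/4.7119697e-12 = 6.3623596e+19 Hz

Frequency shift (decrease):
Δf = f₀ - f' = 6.546e+19 - 6.3623596e+19 = 1.836e+18 Hz

(Intermediate values are shown rounded; full precision is carried through to the final answer.)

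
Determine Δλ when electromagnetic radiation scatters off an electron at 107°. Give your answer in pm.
3.1357 pm

Using the Compton scattering formula:
Δλ = λ_C(1 - cos θ)

where λ_C = h/(m_e·c) ≈ 2.4263 pm is the Compton wavelength of an electron.

For θ = 107°:
cos(107°) = -0.2924
1 - cos(107°) = 1.2924

Δλ = 2.4263 × 1.2924
Δλ = 3.1357 pm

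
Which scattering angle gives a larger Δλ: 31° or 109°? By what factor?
109° produces the larger shift by a factor of 9.281

Calculate both shifts using Δλ = λ_C(1 - cos θ):

For θ₁ = 31°:
Δλ₁ = 2.4263 × (1 - cos(31°))
Δλ₁ = 2.4263 × 0.1428
Δλ₁ = 0.3466 pm

For θ₂ = 109°:
Δλ₂ = 2.4263 × (1 - cos(109°))
Δλ₂ = 2.4263 × 1.3256
Δλ₂ = 3.2162 pm

The 109° angle produces the larger shift.
Ratio: 3.2162/0.3466 = 9.281

(Intermediate values are shown rounded; full precision is carried through to the final answer.)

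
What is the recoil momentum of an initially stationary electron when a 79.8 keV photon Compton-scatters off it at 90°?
5.6387e-23 kg·m/s

The electron is initially at rest, so by conservation of momentum:
p⃗_e = p⃗₀ − p⃗'  (incident photon momentum minus scattered photon momentum)

Photon momentum magnitudes (p = h/λ = E/c):
λ₀ = hc/E₀ = 15.5369 pm → p₀ = h/λ₀ = 4.2647e-23 kg·m/s
Δλ = λ_C(1 − cos 90°) = 2.4263 pm
λ' = 17.9632 pm → p' = h/λ' = 3.6887e-23 kg·m/s

The scattered photon makes angle θ = 90° with the incident direction, so by the law of cosines:
|p⃗_e|² = p₀² + p'² − 2p₀p'cos θ
|p⃗_e|² = (4.2647e-23)² + (3.6887e-23)² − 2·4.2647e-23·3.6887e-23·cos(90°)
|p⃗_e| = 5.6387e-23 kg·m/s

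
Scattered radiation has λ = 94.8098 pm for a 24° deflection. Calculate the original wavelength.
94.6000 pm

From λ' = λ + Δλ, we have λ = λ' - Δλ

First calculate the Compton shift:
Δλ = λ_C(1 - cos θ)
Δλ = 2.4263 × (1 - cos(24°))
Δλ = 2.4263 × 0.0865
Δλ = 0.2098 pm

Initial wavelength:
λ = λ' - Δλ
λ = 94.8098 - 0.2098
λ = 94.6000 pm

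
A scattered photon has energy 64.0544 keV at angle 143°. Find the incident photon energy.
82.7001 keV

Convert final energy to wavelength (hc ≈ 1239.842 keV·pm):
λ' = hc/E' = 1239.842 / 64.0544 = 19.3561 pm

Calculate the Compton shift:
Δλ = λ_C(1 - cos(143°))
Δλ = 2.4263 × (1 - cos(143°))
Δλ = 4.3640 pm

Initial wavelength:
λ = λ' - Δλ = 19.3561 - 4.3640 = 14.9920 pm

Initial energy:
E = hc/λ = 1239.842 / 14.9920 = 82.7001 keV

(Intermediate values are shown rounded; full precision is carried through to the final answer.)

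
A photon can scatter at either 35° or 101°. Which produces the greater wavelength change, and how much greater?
101° produces the larger shift by a factor of 6.585

Calculate both shifts using Δλ = λ_C(1 - cos θ):

For θ₁ = 35°:
Δλ₁ = 2.4263 × (1 - cos(35°))
Δλ₁ = 2.4263 × 0.1808
Δλ₁ = 0.4388 pm

For θ₂ = 101°:
Δλ₂ = 2.4263 × (1 - cos(101°))
Δλ₂ = 2.4263 × 1.1908
Δλ₂ = 2.8893 pm

The 101° angle produces the larger shift.
Ratio: 2.8893/0.4388 = 6.585

(Intermediate values are shown rounded; full precision is carried through to the final answer.)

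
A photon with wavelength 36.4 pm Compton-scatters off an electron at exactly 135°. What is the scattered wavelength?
40.5420 pm

Using the Compton formula: λ' = λ + λ_C(1 − cos θ)

For θ = 135°, cos θ = -√2/2 (exact) ≈ -0.7071, so:
1 − cos 135° = 1 − (-√2/2) ≈ 1.7071

Δλ = λ_C × 1.7071 = 2.4263 × 1.7071 = 4.1420 pm

λ' = 36.4 + 4.1420 = 40.5420 pm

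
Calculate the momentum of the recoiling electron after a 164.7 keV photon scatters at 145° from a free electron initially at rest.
1.3721e-22 kg·m/s

The electron is initially at rest, so by conservation of momentum:
p⃗_e = p⃗₀ − p⃗'  (incident photon momentum minus scattered photon momentum)

Photon momentum magnitudes (p = h/λ = E/c):
λ₀ = hc/E₀ = 7.5279 pm → p₀ = h/λ₀ = 8.8020e-23 kg·m/s
Δλ = λ_C(1 − cos 145°) = 4.4138 pm
λ' = 11.9417 pm → p' = h/λ' = 5.5487e-23 kg·m/s

The scattered photon makes angle θ = 145° with the incident direction, so by the law of cosines:
|p⃗_e|² = p₀² + p'² − 2p₀p'cos θ
|p⃗_e|² = (8.8020e-23)² + (5.5487e-23)² − 2·8.8020e-23·5.5487e-23·cos(145°)
|p⃗_e| = 1.3721e-22 kg·m/s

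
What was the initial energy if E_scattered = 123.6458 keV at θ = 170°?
237.9000 keV

Convert final energy to wavelength (hc ≈ 1239.842 keV·pm):
λ' = hc/E' = 1239.842 / 123.6458 = 10.0274 pm

Calculate the Compton shift:
Δλ = λ_C(1 - cos(170°))
Δλ = 2.4263 × (1 - cos(170°))
Δλ = 4.8158 pm

Initial wavelength:
λ = λ' - Δλ = 10.0274 - 4.8158 = 5.2116 pm

Initial energy:
E = hc/λ = 1239.842 / 5.2116 = 237.9000 keV

(Intermediate values are shown rounded; full precision is carried through to the final answer.)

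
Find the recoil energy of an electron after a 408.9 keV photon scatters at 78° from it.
158.6287 keV

By energy conservation: K_e = E_initial - E_final

First find the scattered photon energy:
Initial wavelength: λ = hc/E = 3.0321 pm
Compton shift: Δλ = λ_C(1 - cos(78°)) = 1.9219 pm
Final wavelength: λ' = 3.0321 + 1.9219 = 4.9540 pm
Final photon energy: E' = hc/λ' = 250.2713 keV

Electron kinetic energy:
K_e = E - E' = 408.9000 - 250.2713 = 158.6287 keV

(Intermediate values are shown rounded; full precision is carried through to the final answer.)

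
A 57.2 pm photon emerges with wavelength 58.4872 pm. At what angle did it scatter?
62.00°

First find the wavelength shift:
Δλ = λ' - λ = 58.4872 - 57.2 = 1.2872 pm

Using Δλ = λ_C(1 - cos θ), with λ_C = h/(m_e·c) ≈ 2.42631024 pm:
cos θ = 1 - Δλ/λ_C
cos θ = 1 - 1.2872/2.42631024
cos θ = 0.469483

θ = arccos(0.469483)
θ = 62.00°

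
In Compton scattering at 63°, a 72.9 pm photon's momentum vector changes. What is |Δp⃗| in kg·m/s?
9.4145e-24 kg·m/s

Photon momentum magnitude is p = h/λ.

Initial momentum:
p₀ = h/λ = 6.6261e-34/7.2900e-11 = 9.0893e-24 kg·m/s

After scattering:
λ' = λ + Δλ = 72.9 + 1.3248 = 74.2248 pm
p' = h/λ' = 6.6261e-34/7.4225e-11 = 8.9270e-24 kg·m/s

Momentum is a vector; the scattered photon's direction makes angle θ = 63° with the incident direction. The magnitude of the vector change Δp⃗ = p⃗₀ − p⃗' is found from the law of cosines:
|Δp⃗|² = p₀² + p'² − 2p₀p'cos θ
|Δp⃗|² = (9.0893e-24)² + (8.9270e-24)² − 2·9.0893e-24·8.9270e-24·cos(63°)
|Δp⃗| = 9.4145e-24 kg·m/s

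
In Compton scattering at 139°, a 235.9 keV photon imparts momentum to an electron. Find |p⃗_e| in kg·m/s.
1.8439e-22 kg·m/s

The electron is initially at rest, so by conservation of momentum:
p⃗_e = p⃗₀ − p⃗'  (incident photon momentum minus scattered photon momentum)

Photon momentum magnitudes (p = h/λ = E/c):
λ₀ = hc/E₀ = 5.2558 pm → p₀ = h/λ₀ = 1.2607e-22 kg·m/s
Δλ = λ_C(1 − cos 139°) = 4.2575 pm
λ' = 9.5133 pm → p' = h/λ' = 6.9651e-23 kg·m/s

The scattered photon makes angle θ = 139° with the incident direction, so by the law of cosines:
|p⃗_e|² = p₀² + p'² − 2p₀p'cos θ
|p⃗_e|² = (1.2607e-22)² + (6.9651e-23)² − 2·1.2607e-22·6.9651e-23·cos(139°)
|p⃗_e| = 1.8439e-22 kg·m/s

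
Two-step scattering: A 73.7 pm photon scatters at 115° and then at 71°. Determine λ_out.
78.7881 pm

Apply Compton shift twice:

First scattering at θ₁ = 115°:
Δλ₁ = λ_C(1 - cos(115°))
Δλ₁ = 2.4263 × 1.4226
Δλ₁ = 3.4517 pm

After first scattering:
λ₁ = 73.7 + 3.4517 = 77.1517 pm

Second scattering at θ₂ = 71°:
Δλ₂ = λ_C(1 - cos(71°))
Δλ₂ = 2.4263 × 0.6744
Δλ₂ = 1.6364 pm

Final wavelength:
λ₂ = 77.1517 + 1.6364 = 78.7881 pm

Total shift: Δλ_total = 3.4517 + 1.6364 = 5.0881 pm

(Intermediate values are shown rounded; full precision is carried through to the final answer.)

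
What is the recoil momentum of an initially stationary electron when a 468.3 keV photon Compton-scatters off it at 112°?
3.0931e-22 kg·m/s

The electron is initially at rest, so by conservation of momentum:
p⃗_e = p⃗₀ − p⃗'  (incident photon momentum minus scattered photon momentum)

Photon momentum magnitudes (p = h/λ = E/c):
λ₀ = hc/E₀ = 2.6475 pm → p₀ = h/λ₀ = 2.5027e-22 kg·m/s
Δλ = λ_C(1 − cos 112°) = 3.3352 pm
λ' = 5.9828 pm → p' = h/λ' = 1.1075e-22 kg·m/s

The scattered photon makes angle θ = 112° with the incident direction, so by the law of cosines:
|p⃗_e|² = p₀² + p'² − 2p₀p'cos θ
|p⃗_e|² = (2.5027e-22)² + (1.1075e-22)² − 2·2.5027e-22·1.1075e-22·cos(112°)
|p⃗_e| = 3.0931e-22 kg·m/s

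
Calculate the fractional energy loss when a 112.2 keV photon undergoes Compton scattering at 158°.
0.2973 (or 29.73%)

Calculate initial and final photon energies:

Initial: E₀ = 112.2 keV → λ₀ = 11.0503 pm
Compton shift: Δλ = 4.6759 pm
Final wavelength: λ' = 15.7262 pm
Final energy: E' = 78.8391 keV

Fractional energy loss:
(E₀ - E')/E₀ = (112.2000 - 78.8391)/112.2000
= 33.3609/112.2000
= 0.2973
= 29.73%

(Intermediate values are shown rounded; full precision is carried through to the final answer.)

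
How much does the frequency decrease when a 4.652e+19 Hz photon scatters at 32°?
2.517e+18 Hz (decrease)

Convert frequency to wavelength (c = 299792458 m/s):
λ₀ = c/f₀ = 299792458/4.652e+19 = 6.4443779e-12 m = 6.4444 pm

Calculate Compton shift:
Δλ = λ_C(1 - cos(32°)) = 0.3687 pm

Final wavelength:
λ' = λ₀ + Δλ = 6.4444 + 0.3687 = 6.8131 pm

Final frequency:
f' = c/λ' = 299792458/6.8130603e-12 = 4.4002613e+19 Hz

Frequency shift (decrease):
Δf = f₀ - f' = 4.652e+19 - 4.4002613e+19 = 2.517e+18 Hz

(Intermediate values are shown rounded; full precision is carried through to the final answer.)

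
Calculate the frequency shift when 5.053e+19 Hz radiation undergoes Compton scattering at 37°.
3.844e+18 Hz (decrease)

Convert frequency to wavelength (c = 299792458 m/s):
λ₀ = c/f₀ = 299792458/5.053e+19 = 5.9329598e-12 m = 5.9330 pm

Calculate Compton shift:
Δλ = λ_C(1 - cos(37°)) = 0.4886 pm

Final wavelength:
λ' = λ₀ + Δλ = 5.9330 + 0.4886 = 6.4215 pm

Final frequency:
f' = c/λ' = 299792458/6.4215325e-12 = 4.6685500e+19 Hz

Frequency shift (decrease):
Δf = f₀ - f' = 5.053e+19 - 4.6685500e+19 = 3.844e+18 Hz

(Intermediate values are shown rounded; full precision is carried through to the final answer.)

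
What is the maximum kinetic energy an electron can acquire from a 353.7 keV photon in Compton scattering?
205.3575 keV

Maximum energy transfer occurs at θ = 180° (backscattering).

Initial photon: E₀ = 353.7 keV → λ₀ = 3.5053 pm

Maximum Compton shift (at 180°):
Δλ_max = 2λ_C = 2 × 2.4263 = 4.8526 pm

Final wavelength:
λ' = 3.5053 + 4.8526 = 8.3580 pm

Minimum photon energy (maximum energy to electron):
E'_min = hc/λ' = 148.3425 keV

Maximum electron kinetic energy:
K_max = E₀ - E'_min = 353.7000 - 148.3425 = 205.3575 keV

(Intermediate values are shown rounded; full precision is carried through to the final answer.)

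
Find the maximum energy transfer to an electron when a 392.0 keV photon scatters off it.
237.3191 keV

Maximum energy transfer occurs at θ = 180° (backscattering).

Initial photon: E₀ = 392.0 keV → λ₀ = 3.1629 pm

Maximum Compton shift (at 180°):
Δλ_max = 2λ_C = 2 × 2.4263 = 4.8526 pm

Final wavelength:
λ' = 3.1629 + 4.8526 = 8.0155 pm

Minimum photon energy (maximum energy to electron):
E'_min = hc/λ' = 154.6809 keV

Maximum electron kinetic energy:
K_max = E₀ - E'_min = 392.0000 - 154.6809 = 237.3191 keV

(Intermediate values are shown rounded; full precision is carried through to the final answer.)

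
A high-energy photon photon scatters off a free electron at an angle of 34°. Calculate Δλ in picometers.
0.4148 pm

Using the Compton scattering formula:
Δλ = λ_C(1 - cos θ)

where λ_C = h/(m_e·c) ≈ 2.4263 pm is the Compton wavelength of an electron.

For θ = 34°:
cos(34°) = 0.8290
1 - cos(34°) = 0.1710

Δλ = 2.4263 × 0.1710
Δλ = 0.4148 pm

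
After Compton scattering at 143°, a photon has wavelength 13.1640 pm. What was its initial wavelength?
8.8000 pm

From λ' = λ + Δλ, we have λ = λ' - Δλ

First calculate the Compton shift:
Δλ = λ_C(1 - cos θ)
Δλ = 2.4263 × (1 - cos(143°))
Δλ = 2.4263 × 1.7986
Δλ = 4.3640 pm

Initial wavelength:
λ = λ' - Δλ
λ = 13.1640 - 4.3640
λ = 8.8000 pm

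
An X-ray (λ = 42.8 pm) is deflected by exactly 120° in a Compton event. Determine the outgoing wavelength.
46.4395 pm

Using the Compton formula: λ' = λ + λ_C(1 − cos θ)

For θ = 120°, cos θ = -1/2 (exact) = -0.5000, so:
1 − cos 120° = 1 − (-1/2) = 1.5000

Δλ = λ_C × 1.5000 = 2.4263 × 1.5000 = 3.6395 pm

λ' = 42.8 + 3.6395 = 46.4395 pm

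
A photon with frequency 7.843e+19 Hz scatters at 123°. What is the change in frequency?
3.883e+19 Hz (decrease)

Convert frequency to wavelength (c = 299792458 m/s):
λ₀ = c/f₀ = 299792458/7.843e+19 = 3.8224207e-12 m = 3.8224 pm

Calculate Compton shift:
Δλ = λ_C(1 - cos(123°)) = 3.7478 pm

Final wavelength:
λ' = λ₀ + Δλ = 3.8224 + 3.7478 = 7.5702 pm

Final frequency:
f' = c/λ' = 299792458/7.5701942e-12 = 3.9601686e+19 Hz

Frequency shift (decrease):
Δf = f₀ - f' = 7.843e+19 - 3.9601686e+19 = 3.883e+19 Hz

(Intermediate values are shown rounded; full precision is carried through to the final answer.)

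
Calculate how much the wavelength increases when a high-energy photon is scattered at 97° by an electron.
2.7220 pm

Using the Compton scattering formula:
Δλ = λ_C(1 - cos θ)

where λ_C = h/(m_e·c) ≈ 2.4263 pm is the Compton wavelength of an electron.

For θ = 97°:
cos(97°) = -0.1219
1 - cos(97°) = 1.1219

Δλ = 2.4263 × 1.1219
Δλ = 2.7220 pm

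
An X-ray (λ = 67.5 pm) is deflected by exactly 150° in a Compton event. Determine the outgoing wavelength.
72.0276 pm

Using the Compton formula: λ' = λ + λ_C(1 − cos θ)

For θ = 150°, cos θ = -√3/2 (exact) ≈ -0.8660, so:
1 − cos 150° = 1 − (-√3/2) ≈ 1.8660

Δλ = λ_C × 1.8660 = 2.4263 × 1.8660 = 4.5276 pm

λ' = 67.5 + 4.5276 = 72.0276 pm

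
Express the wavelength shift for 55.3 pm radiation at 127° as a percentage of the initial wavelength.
7.0280%

Calculate the Compton shift:
Δλ = λ_C(1 - cos(127°))
Δλ = 2.4263 × (1 - cos(127°))
Δλ = 2.4263 × 1.6018
Δλ = 3.8865 pm

Percentage change:
(Δλ/λ₀) × 100 = (3.8865/55.3) × 100
= 7.0280%

(Intermediate values are shown rounded; full precision is carried through to the final answer.)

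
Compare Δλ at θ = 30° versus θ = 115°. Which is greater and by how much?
115° produces the larger shift by a factor of 10.619

Calculate both shifts using Δλ = λ_C(1 - cos θ):

For θ₁ = 30°:
Δλ₁ = 2.4263 × (1 - cos(30°))
Δλ₁ = 2.4263 × 0.1340
Δλ₁ = 0.3251 pm

For θ₂ = 115°:
Δλ₂ = 2.4263 × (1 - cos(115°))
Δλ₂ = 2.4263 × 1.4226
Δλ₂ = 3.4517 pm

The 115° angle produces the larger shift.
Ratio: 3.4517/0.3251 = 10.619

(Intermediate values are shown rounded; full precision is carried through to the final answer.)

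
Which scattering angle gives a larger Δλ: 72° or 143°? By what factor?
143° produces the larger shift by a factor of 2.603

Calculate both shifts using Δλ = λ_C(1 - cos θ):

For θ₁ = 72°:
Δλ₁ = 2.4263 × (1 - cos(72°))
Δλ₁ = 2.4263 × 0.6910
Δλ₁ = 1.6765 pm

For θ₂ = 143°:
Δλ₂ = 2.4263 × (1 - cos(143°))
Δλ₂ = 2.4263 × 1.7986
Δλ₂ = 4.3640 pm

The 143° angle produces the larger shift.
Ratio: 4.3640/1.6765 = 2.603

(Intermediate values are shown rounded; full precision is carried through to the final answer.)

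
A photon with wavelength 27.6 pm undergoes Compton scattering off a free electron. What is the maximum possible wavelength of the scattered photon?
32.4526 pm (at θ = 180°)

The Compton shift is Δλ = λ_C(1 − cos θ).

Since cos θ ranges from −1 to 1, the factor (1 − cos θ) ranges from 0 to 2; the maximum shift occurs at θ = 180° (backscattering):
Δλ_max = 2λ_C = 2 × 2.4263 pm = 4.8526 pm

Maximum scattered wavelength:
λ'_max = λ₀ + Δλ_max = 27.6 + 4.8526 = 32.4526 pm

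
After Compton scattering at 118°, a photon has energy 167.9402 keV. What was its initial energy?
324.8001 keV

Convert final energy to wavelength (hc ≈ 1239.842 keV·pm):
λ' = hc/E' = 1239.842 / 167.9402 = 7.3826 pm

Calculate the Compton shift:
Δλ = λ_C(1 - cos(118°))
Δλ = 2.4263 × (1 - cos(118°))
Δλ = 3.5654 pm

Initial wavelength:
λ = λ' - Δλ = 7.3826 - 3.5654 = 3.8172 pm

Initial energy:
E = hc/λ = 1239.842 / 3.8172 = 324.8001 keV

(Intermediate values are shown rounded; full precision is carried through to the final answer.)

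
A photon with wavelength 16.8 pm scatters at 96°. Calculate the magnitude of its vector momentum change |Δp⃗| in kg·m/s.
5.4709e-23 kg·m/s

Photon momentum magnitude is p = h/λ.

Initial momentum:
p₀ = h/λ = 6.6261e-34/1.6800e-11 = 3.9441e-23 kg·m/s

After scattering:
λ' = λ + Δλ = 16.8 + 2.6799 = 19.4799 pm
p' = h/λ' = 6.6261e-34/1.9480e-11 = 3.4015e-23 kg·m/s

Momentum is a vector; the scattered photon's direction makes angle θ = 96° with the incident direction. The magnitude of the vector change Δp⃗ = p⃗₀ − p⃗' is found from the law of cosines:
|Δp⃗|² = p₀² + p'² − 2p₀p'cos θ
|Δp⃗|² = (3.9441e-23)² + (3.4015e-23)² − 2·3.9441e-23·3.4015e-23·cos(96°)
|Δp⃗| = 5.4709e-23 kg·m/s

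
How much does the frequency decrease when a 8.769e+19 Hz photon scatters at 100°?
3.985e+19 Hz (decrease)

Convert frequency to wavelength (c = 299792458 m/s):
λ₀ = c/f₀ = 299792458/8.769e+19 = 3.4187759e-12 m = 3.4188 pm

Calculate Compton shift:
Δλ = λ_C(1 - cos(100°)) = 2.8476 pm

Final wavelength:
λ' = λ₀ + Δλ = 3.4188 + 2.8476 = 6.2664 pm

Final frequency:
f' = c/λ' = 299792458/6.2664105e-12 = 4.7841178e+19 Hz

Frequency shift (decrease):
Δf = f₀ - f' = 8.769e+19 - 4.7841178e+19 = 3.985e+19 Hz

(Intermediate values are shown rounded; full precision is carried through to the final answer.)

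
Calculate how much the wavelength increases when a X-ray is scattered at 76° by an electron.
1.8393 pm

Using the Compton scattering formula:
Δλ = λ_C(1 - cos θ)

where λ_C = h/(m_e·c) ≈ 2.4263 pm is the Compton wavelength of an electron.

For θ = 76°:
cos(76°) = 0.2419
1 - cos(76°) = 0.7581

Δλ = 2.4263 × 0.7581
Δλ = 1.8393 pm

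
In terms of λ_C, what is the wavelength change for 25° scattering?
0.0937 λ_C

The Compton shift formula is:
Δλ = λ_C(1 - cos θ)

Dividing both sides by λ_C:
Δλ/λ_C = 1 - cos θ

For θ = 25°:
Δλ/λ_C = 1 - cos(25°)
Δλ/λ_C = 1 - 0.9063
Δλ/λ_C = 0.0937

This means the shift is 0.0937 × λ_C = 0.2273 pm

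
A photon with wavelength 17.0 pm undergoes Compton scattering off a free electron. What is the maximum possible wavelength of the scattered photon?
21.8526 pm (at θ = 180°)

The Compton shift is Δλ = λ_C(1 − cos θ).

Since cos θ ranges from −1 to 1, the factor (1 − cos θ) ranges from 0 to 2; the maximum shift occurs at θ = 180° (backscattering):
Δλ_max = 2λ_C = 2 × 2.4263 pm = 4.8526 pm

Maximum scattered wavelength:
λ'_max = λ₀ + Δλ_max = 17.0 + 4.8526 = 21.8526 pm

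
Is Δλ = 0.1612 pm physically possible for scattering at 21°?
Yes, consistent

Calculate the expected shift for θ = 21°:

Δλ_expected = λ_C(1 - cos(21°))
Δλ_expected = 2.4263 × (1 - cos(21°))
Δλ_expected = 2.4263 × 0.0664
Δλ_expected = 0.1612 pm

Given shift: 0.1612 pm
Expected shift: 0.1612 pm
Difference: 0.0000 pm

The values match. This is consistent with Compton scattering at the stated angle.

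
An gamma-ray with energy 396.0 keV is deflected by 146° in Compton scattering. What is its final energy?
163.8112 keV

First convert energy to wavelength:
λ = hc/E, with hc ≈ 1239.842 keV·pm (i.e. 1239.842 eV·nm)

For E = 396.0 keV = 396000 eV:
λ = 1239.842 keV·pm / 396.0 keV
λ = 3.1309 pm

Calculate the Compton shift:
Δλ = λ_C(1 - cos(146°)) = 2.4263 × 1.8290
Δλ = 4.4378 pm

Final wavelength:
λ' = 3.1309 + 4.4378 = 7.5687 pm

Final energy:
E' = hc/λ' = 1239.842 / 7.5687 = 163.8112 keV

(Intermediate values are shown rounded; full precision is carried through to the final answer.)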